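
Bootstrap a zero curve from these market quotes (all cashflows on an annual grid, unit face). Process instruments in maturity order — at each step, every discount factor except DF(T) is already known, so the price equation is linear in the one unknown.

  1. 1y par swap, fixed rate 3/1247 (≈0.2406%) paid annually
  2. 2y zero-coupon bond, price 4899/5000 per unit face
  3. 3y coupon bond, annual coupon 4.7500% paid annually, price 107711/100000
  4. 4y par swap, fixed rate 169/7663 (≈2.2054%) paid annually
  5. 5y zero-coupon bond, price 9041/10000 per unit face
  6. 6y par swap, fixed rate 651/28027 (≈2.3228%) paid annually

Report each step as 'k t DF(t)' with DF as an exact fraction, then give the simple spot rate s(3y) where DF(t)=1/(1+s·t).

step 1 [1y] swap r/1=3/1247: DF=(1 − 3/1247·(0))/(1+3/1247) = 1247/1250 ≈ 0.997600
step 2 [2y] zero: DF = P = 4899/5000 ≈ 0.979800
step 3 [3y] bond c/1=19/400: DF=(107711/100000 − 19/400·(0.997600+0.979800))/(1+19/400) = 4693/5000 ≈ 0.938600
step 4 [4y] swap r/1=169/7663: DF=(1 − 169/7663·(0.997600+0.979800+0.938600))/(1+169/7663) = 1831/2000 ≈ 0.915500
step 5 [5y] zero: DF = P = 9041/10000 ≈ 0.904100
step 6 [6y] swap r/1=651/28027: DF=(1 − 651/28027·(0.997600+0.979800+0.938600+0.915500+0.904100))/(1+651/28027) = 4349/5000 ≈ 0.869800

1 1 1247/1250
2 2 4899/5000
3 3 4693/5000
4 4 1831/2000
5 5 9041/10000
6 6 4349/5000
s(3y) = (1/(4693/5000) − 1)/(3) = 307/14079 ≈ 2.1806%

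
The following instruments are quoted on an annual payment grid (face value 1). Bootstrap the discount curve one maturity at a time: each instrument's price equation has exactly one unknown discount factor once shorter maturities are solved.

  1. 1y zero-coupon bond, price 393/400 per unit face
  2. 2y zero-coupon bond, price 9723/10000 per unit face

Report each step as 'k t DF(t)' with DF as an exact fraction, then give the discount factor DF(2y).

1 1 393/400
2 2 9723/10000
DF(2y) = 9723/10000 ≈ 0.972300

step 1 [1y] zero: DF = P = 393/400 ≈ 0.982500
step 2 [2y] zero: DF = P = 9723/10000 ≈ 0.972300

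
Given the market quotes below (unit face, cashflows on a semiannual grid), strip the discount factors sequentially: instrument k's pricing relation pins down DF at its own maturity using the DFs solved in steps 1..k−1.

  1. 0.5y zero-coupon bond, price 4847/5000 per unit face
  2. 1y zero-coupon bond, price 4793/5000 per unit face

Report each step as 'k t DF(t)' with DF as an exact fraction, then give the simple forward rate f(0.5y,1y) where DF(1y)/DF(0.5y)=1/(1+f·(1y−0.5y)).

step 1 [0.5y] zero: DF = P = 4847/5000 ≈ 0.969400
step 2 [1y] zero: DF = P = 4793/5000 ≈ 0.958600

1 1/2 4847/5000
2 1 4793/5000
f(0.5y,1y) = ((4847/5000)/(4793/5000) − 1)/(1/2) = 108/4793 ≈ 2.2533%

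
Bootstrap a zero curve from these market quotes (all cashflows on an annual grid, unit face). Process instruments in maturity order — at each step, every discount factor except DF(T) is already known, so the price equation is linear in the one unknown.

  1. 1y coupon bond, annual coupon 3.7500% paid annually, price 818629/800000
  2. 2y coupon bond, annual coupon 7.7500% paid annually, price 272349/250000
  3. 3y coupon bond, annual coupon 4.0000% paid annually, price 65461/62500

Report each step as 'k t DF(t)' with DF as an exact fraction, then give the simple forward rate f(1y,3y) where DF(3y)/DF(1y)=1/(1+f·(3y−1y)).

step 1 [1y] bond c/1=3/80: DF=(818629/800000 − 3/80·(0))/(1+3/80) = 9863/10000 ≈ 0.986300
step 2 [2y] bond c/1=31/400: DF=(272349/250000 − 31/400·(0.986300))/(1+31/400) = 9401/10000 ≈ 0.940100
step 3 [3y] bond c/1=1/25: DF=(65461/62500 − 1/25·(0.986300+0.940100))/(1+1/25) = 933/1000 ≈ 0.933000

1 1 9863/10000
2 2 9401/10000
3 3 933/1000
f(1y,3y) = ((9863/10000)/(933/1000) − 1)/(2) = 533/18660 ≈ 2.8564%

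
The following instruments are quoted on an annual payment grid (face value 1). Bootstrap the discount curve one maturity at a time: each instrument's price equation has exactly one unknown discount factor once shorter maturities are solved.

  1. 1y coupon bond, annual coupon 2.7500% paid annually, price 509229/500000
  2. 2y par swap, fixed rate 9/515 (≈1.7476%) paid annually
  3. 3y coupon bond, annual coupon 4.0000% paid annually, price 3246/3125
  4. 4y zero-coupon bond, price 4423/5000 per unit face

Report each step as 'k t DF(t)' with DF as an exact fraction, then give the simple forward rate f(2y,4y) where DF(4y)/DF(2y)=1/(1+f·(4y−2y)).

step 1 [1y] bond c/1=11/400: DF=(509229/500000 − 11/400·(0))/(1+11/400) = 1239/1250 ≈ 0.991200
step 2 [2y] swap r/1=9/515: DF=(1 − 9/515·(0.991200))/(1+9/515) = 4829/5000 ≈ 0.965800
step 3 [3y] bond c/1=1/25: DF=(3246/3125 − 1/25·(0.991200+0.965800))/(1+1/25) = 1847/2000 ≈ 0.923500
step 4 [4y] zero: DF = P = 4423/5000 ≈ 0.884600

1 1 1239/1250
2 2 4829/5000
3 3 1847/2000
4 4 4423/5000
f(2y,4y) = ((4829/5000)/(4423/5000) − 1)/(2) = 203/4423 ≈ 4.5896%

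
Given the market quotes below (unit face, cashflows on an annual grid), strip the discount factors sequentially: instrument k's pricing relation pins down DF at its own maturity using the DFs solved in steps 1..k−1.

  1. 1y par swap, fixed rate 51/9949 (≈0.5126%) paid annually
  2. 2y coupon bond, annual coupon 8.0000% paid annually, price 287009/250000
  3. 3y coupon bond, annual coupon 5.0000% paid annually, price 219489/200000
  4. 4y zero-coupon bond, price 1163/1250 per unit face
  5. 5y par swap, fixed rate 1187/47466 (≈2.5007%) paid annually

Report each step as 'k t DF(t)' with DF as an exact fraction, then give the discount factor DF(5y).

step 1 [1y] swap r/1=51/9949: DF=(1 − 51/9949·(0))/(1+51/9949) = 9949/10000 ≈ 0.994900
step 2 [2y] bond c/1=2/25: DF=(287009/250000 − 2/25·(0.994900))/(1+2/25) = 9893/10000 ≈ 0.989300
step 3 [3y] bond c/1=1/20: DF=(219489/200000 − 1/20·(0.994900+0.989300))/(1+1/20) = 9507/10000 ≈ 0.950700
step 4 [4y] zero: DF = P = 1163/1250 ≈ 0.930400
step 5 [5y] swap r/1=1187/47466: DF=(1 − 1187/47466·(0.994900+0.989300+0.950700+0.930400))/(1+1187/47466) = 8813/10000 ≈ 0.881300

1 1 9949/10000
2 2 9893/10000
3 3 9507/10000
4 4 1163/1250
5 5 8813/10000
DF(5y) = 8813/10000 ≈ 0.881300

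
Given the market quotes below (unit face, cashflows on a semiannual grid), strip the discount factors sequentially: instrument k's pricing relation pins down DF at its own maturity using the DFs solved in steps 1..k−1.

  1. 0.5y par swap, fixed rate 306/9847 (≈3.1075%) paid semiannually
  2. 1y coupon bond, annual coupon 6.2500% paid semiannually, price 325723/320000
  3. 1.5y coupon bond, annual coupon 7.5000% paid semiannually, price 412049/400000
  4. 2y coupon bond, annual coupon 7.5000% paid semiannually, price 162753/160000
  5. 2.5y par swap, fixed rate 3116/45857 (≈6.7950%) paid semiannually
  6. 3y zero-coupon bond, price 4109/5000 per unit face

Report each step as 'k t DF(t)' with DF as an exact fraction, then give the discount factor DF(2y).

step 1 [0.5y] swap r/2=153/9847: DF=(1 − 153/9847·(0))/(1+153/9847) = 9847/10000 ≈ 0.984700
step 2 [1y] bond c/2=1/32: DF=(325723/320000 − 1/32·(0.984700))/(1+1/32) = 2393/2500 ≈ 0.957200
step 3 [1.5y] bond c/2=3/80: DF=(412049/400000 − 3/80·(0.984700+0.957200))/(1+3/80) = 9227/10000 ≈ 0.922700
step 4 [2y] bond c/2=3/80: DF=(162753/160000 − 3/80·(0.984700+0.957200+0.922700))/(1+3/80) = 8769/10000 ≈ 0.876900
step 5 [2.5y] swap r/2=1558/45857: DF=(1 − 1558/45857·(0.984700+0.957200+0.922700+0.876900))/(1+1558/45857) = 4221/5000 ≈ 0.844200
step 6 [3y] zero: DF = P = 4109/5000 ≈ 0.821800

1 1/2 9847/10000
2 1 2393/2500
3 3/2 9227/10000
4 2 8769/10000
5 5/2 4221/5000
6 3 4109/5000
DF(2y) = 8769/10000 ≈ 0.876900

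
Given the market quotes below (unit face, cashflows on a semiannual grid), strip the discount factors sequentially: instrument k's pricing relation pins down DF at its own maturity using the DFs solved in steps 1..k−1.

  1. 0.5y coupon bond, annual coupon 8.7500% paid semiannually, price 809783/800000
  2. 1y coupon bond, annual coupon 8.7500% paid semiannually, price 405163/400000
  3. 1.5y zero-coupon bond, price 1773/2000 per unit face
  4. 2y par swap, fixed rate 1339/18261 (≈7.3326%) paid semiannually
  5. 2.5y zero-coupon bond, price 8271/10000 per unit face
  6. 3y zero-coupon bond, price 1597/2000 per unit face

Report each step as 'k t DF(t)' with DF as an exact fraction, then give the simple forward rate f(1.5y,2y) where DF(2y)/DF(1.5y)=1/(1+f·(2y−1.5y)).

step 1 [0.5y] bond c/2=7/160: DF=(809783/800000 − 7/160·(0))/(1+7/160) = 4849/5000 ≈ 0.969800
step 2 [1y] bond c/2=7/160: DF=(405163/400000 − 7/160·(0.969800))/(1+7/160) = 4649/5000 ≈ 0.929800
step 3 [1.5y] zero: DF = P = 1773/2000 ≈ 0.886500
step 4 [2y] swap r/2=1339/36522: DF=(1 − 1339/36522·(0.969800+0.929800+0.886500))/(1+1339/36522) = 8661/10000 ≈ 0.866100
step 5 [2.5y] zero: DF = P = 8271/10000 ≈ 0.827100
step 6 [3y] zero: DF = P = 1597/2000 ≈ 0.798500

1 1/2 4849/5000
2 1 4649/5000
3 3/2 1773/2000
4 2 8661/10000
5 5/2 8271/10000
6 3 1597/2000
f(1.5y,2y) = ((1773/2000)/(8661/10000) − 1)/(1/2) = 136/2887 ≈ 4.7108%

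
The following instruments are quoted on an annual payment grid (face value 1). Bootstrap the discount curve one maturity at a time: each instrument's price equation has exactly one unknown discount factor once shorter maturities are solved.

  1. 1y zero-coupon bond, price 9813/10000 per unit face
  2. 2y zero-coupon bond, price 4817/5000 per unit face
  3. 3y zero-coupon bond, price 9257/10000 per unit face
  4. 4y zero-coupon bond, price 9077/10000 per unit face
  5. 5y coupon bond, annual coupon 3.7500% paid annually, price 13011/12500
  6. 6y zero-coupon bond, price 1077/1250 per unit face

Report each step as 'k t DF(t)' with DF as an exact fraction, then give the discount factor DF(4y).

step 1 [1y] zero: DF = P = 9813/10000 ≈ 0.981300
step 2 [2y] zero: DF = P = 4817/5000 ≈ 0.963400
step 3 [3y] zero: DF = P = 9257/10000 ≈ 0.925700
step 4 [4y] zero: DF = P = 9077/10000 ≈ 0.907700
step 5 [5y] bond c/1=3/80: DF=(13011/12500 − 3/80·(0.981300+0.963400+0.925700+0.907700))/(1+3/80) = 8667/10000 ≈ 0.866700
step 6 [6y] zero: DF = P = 1077/1250 ≈ 0.861600

1 1 9813/10000
2 2 4817/5000
3 3 9257/10000
4 4 9077/10000
5 5 8667/10000
6 6 1077/1250
DF(4y) = 9077/10000 ≈ 0.907700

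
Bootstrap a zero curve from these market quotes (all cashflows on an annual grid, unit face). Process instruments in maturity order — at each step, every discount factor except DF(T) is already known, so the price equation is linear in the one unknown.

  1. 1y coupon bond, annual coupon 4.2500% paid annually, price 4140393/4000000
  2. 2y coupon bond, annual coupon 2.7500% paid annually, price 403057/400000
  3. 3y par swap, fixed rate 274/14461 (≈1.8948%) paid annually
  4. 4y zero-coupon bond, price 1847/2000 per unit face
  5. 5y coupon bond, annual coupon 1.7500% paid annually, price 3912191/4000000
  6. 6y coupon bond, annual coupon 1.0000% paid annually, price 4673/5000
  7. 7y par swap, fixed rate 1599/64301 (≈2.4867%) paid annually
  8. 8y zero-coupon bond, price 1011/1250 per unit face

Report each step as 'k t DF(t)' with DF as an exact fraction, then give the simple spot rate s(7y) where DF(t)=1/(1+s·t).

1 1 9929/10000
2 2 9541/10000
3 3 2363/2500
4 4 1847/2000
5 5 2239/2500
6 6 8787/10000
7 7 8401/10000
8 8 1011/1250
s(7y) = (1/(8401/10000) − 1)/(7) = 1599/58807 ≈ 2.7191%

step 1 [1y] bond c/1=17/400: DF=(4140393/4000000 − 17/400·(0))/(1+17/400) = 9929/10000 ≈ 0.992900
step 2 [2y] bond c/1=11/400: DF=(403057/400000 − 11/400·(0.992900))/(1+11/400) = 9541/10000 ≈ 0.954100
step 3 [3y] swap r/1=274/14461: DF=(1 − 274/14461·(0.992900+0.954100))/(1+274/14461) = 2363/2500 ≈ 0.945200
step 4 [4y] zero: DF = P = 1847/2000 ≈ 0.923500
step 5 [5y] bond c/1=7/400: DF=(3912191/4000000 − 7/400·(0.992900+0.954100+0.945200+0.923500))/(1+7/400) = 2239/2500 ≈ 0.895600
step 6 [6y] bond c/1=1/100: DF=(4673/5000 − 1/100·(0.992900+0.954100+0.945200+0.923500+0.895600))/(1+1/100) = 8787/10000 ≈ 0.878700
step 7 [7y] swap r/1=1599/64301: DF=(1 − 1599/64301·(0.992900+0.954100+0.945200+0.923500+0.895600+0.878700))/(1+1599/64301) = 8401/10000 ≈ 0.840100
step 8 [8y] zero: DF = P = 1011/1250 ≈ 0.808800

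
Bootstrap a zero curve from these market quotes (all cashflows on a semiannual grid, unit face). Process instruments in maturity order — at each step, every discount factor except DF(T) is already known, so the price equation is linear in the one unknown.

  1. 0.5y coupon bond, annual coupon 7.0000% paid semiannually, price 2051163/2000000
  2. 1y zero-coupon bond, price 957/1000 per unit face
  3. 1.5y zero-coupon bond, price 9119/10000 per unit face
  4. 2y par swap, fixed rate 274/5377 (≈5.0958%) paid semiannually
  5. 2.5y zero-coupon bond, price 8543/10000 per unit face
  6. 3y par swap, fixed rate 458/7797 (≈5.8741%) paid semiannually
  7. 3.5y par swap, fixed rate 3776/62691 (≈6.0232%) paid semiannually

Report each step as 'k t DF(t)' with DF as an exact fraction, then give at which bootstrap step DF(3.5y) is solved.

step 1 [0.5y] bond c/2=7/200: DF=(2051163/2000000 − 7/200·(0))/(1+7/200) = 9909/10000 ≈ 0.990900
step 2 [1y] zero: DF = P = 957/1000 ≈ 0.957000
step 3 [1.5y] zero: DF = P = 9119/10000 ≈ 0.911900
step 4 [2y] swap r/2=137/5377: DF=(1 − 137/5377·(0.990900+0.957000+0.911900))/(1+137/5377) = 9041/10000 ≈ 0.904100
step 5 [2.5y] zero: DF = P = 8543/10000 ≈ 0.854300
step 6 [3y] swap r/2=229/7797: DF=(1 − 229/7797·(0.990900+0.957000+0.911900+0.904100+0.854300))/(1+229/7797) = 8397/10000 ≈ 0.839700
step 7 [3.5y] swap r/2=1888/62691: DF=(1 − 1888/62691·(0.990900+0.957000+0.911900+0.904100+0.854300+0.839700))/(1+1888/62691) = 507/625 ≈ 0.811200

1 1/2 9909/10000
2 1 957/1000
3 3/2 9119/10000
4 2 9041/10000
5 5/2 8543/10000
6 3 8397/10000
7 7/2 507/625
DF(3.5y) is solved at step 7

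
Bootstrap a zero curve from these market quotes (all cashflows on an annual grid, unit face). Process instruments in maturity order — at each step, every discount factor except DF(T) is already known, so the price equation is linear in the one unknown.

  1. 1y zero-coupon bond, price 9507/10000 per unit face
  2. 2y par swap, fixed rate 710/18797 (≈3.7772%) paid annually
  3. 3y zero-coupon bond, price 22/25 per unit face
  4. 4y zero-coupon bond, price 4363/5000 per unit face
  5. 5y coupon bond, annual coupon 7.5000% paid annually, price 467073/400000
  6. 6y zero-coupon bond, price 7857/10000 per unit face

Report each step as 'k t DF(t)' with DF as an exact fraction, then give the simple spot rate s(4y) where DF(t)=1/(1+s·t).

1 1 9507/10000
2 2 929/1000
3 3 22/25
4 4 4363/5000
5 5 1041/1250
6 6 7857/10000
s(4y) = (1/(4363/5000) − 1)/(4) = 637/17452 ≈ 3.6500%

step 1 [1y] zero: DF = P = 9507/10000 ≈ 0.950700
step 2 [2y] swap r/1=710/18797: DF=(1 − 710/18797·(0.950700))/(1+710/18797) = 929/1000 ≈ 0.929000
step 3 [3y] zero: DF = P = 22/25 ≈ 0.880000
step 4 [4y] zero: DF = P = 4363/5000 ≈ 0.872600
step 5 [5y] bond c/1=3/40: DF=(467073/400000 − 3/40·(0.950700+0.929000+0.880000+0.872600))/(1+3/40) = 1041/1250 ≈ 0.832800
step 6 [6y] zero: DF = P = 7857/10000 ≈ 0.785700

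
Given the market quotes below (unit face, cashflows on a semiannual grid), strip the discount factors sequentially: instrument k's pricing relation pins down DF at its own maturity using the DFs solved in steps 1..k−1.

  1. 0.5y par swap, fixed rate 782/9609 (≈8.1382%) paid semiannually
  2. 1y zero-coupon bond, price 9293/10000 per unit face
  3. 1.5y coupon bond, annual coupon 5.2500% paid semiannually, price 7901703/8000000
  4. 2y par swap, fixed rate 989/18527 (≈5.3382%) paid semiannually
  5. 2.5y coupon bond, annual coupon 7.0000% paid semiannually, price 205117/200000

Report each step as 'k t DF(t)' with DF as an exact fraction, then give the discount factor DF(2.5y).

step 1 [0.5y] swap r/2=391/9609: DF=(1 − 391/9609·(0))/(1+391/9609) = 9609/10000 ≈ 0.960900
step 2 [1y] zero: DF = P = 9293/10000 ≈ 0.929300
step 3 [1.5y] bond c/2=21/800: DF=(7901703/8000000 − 21/800·(0.960900+0.929300))/(1+21/800) = 9141/10000 ≈ 0.914100
step 4 [2y] swap r/2=989/37054: DF=(1 − 989/37054·(0.960900+0.929300+0.914100))/(1+989/37054) = 9011/10000 ≈ 0.901100
step 5 [2.5y] bond c/2=7/200: DF=(205117/200000 − 7/200·(0.960900+0.929300+0.914100+0.901100))/(1+7/200) = 541/625 ≈ 0.865600

1 1/2 9609/10000
2 1 9293/10000
3 3/2 9141/10000
4 2 9011/10000
5 5/2 541/625
DF(2.5y) = 541/625 ≈ 0.865600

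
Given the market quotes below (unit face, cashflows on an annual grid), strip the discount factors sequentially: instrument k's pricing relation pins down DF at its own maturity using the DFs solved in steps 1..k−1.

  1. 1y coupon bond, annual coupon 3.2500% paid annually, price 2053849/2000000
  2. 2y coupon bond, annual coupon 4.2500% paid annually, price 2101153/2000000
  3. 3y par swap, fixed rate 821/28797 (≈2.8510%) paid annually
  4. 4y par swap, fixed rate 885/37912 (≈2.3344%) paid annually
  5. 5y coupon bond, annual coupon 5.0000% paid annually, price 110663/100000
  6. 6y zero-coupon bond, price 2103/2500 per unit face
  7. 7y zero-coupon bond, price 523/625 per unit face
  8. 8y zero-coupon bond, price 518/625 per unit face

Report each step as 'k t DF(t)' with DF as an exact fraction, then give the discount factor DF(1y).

step 1 [1y] bond c/1=13/400: DF=(2053849/2000000 − 13/400·(0))/(1+13/400) = 4973/5000 ≈ 0.994600
step 2 [2y] bond c/1=17/400: DF=(2101153/2000000 − 17/400·(0.994600))/(1+17/400) = 1209/1250 ≈ 0.967200
step 3 [3y] swap r/1=821/28797: DF=(1 − 821/28797·(0.994600+0.967200))/(1+821/28797) = 9179/10000 ≈ 0.917900
step 4 [4y] swap r/1=885/37912: DF=(1 − 885/37912·(0.994600+0.967200+0.917900))/(1+885/37912) = 1823/2000 ≈ 0.911500
step 5 [5y] bond c/1=1/20: DF=(110663/100000 − 1/20·(0.994600+0.967200+0.917900+0.911500))/(1+1/20) = 4367/5000 ≈ 0.873400
step 6 [6y] zero: DF = P = 2103/2500 ≈ 0.841200
step 7 [7y] zero: DF = P = 523/625 ≈ 0.836800
step 8 [8y] zero: DF = P = 518/625 ≈ 0.828800

1 1 4973/5000
2 2 1209/1250
3 3 9179/10000
4 4 1823/2000
5 5 4367/5000
6 6 2103/2500
7 7 523/625
8 8 518/625
DF(1y) = 4973/5000 ≈ 0.994600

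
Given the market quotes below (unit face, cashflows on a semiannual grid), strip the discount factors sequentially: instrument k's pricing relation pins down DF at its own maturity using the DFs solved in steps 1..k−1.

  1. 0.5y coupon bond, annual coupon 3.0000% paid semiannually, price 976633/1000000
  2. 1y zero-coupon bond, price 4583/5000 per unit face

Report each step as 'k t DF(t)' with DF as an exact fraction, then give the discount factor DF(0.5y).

step 1 [0.5y] bond c/2=3/200: DF=(976633/1000000 − 3/200·(0))/(1+3/200) = 4811/5000 ≈ 0.962200
step 2 [1y] zero: DF = P = 4583/5000 ≈ 0.916600

1 1/2 4811/5000
2 1 4583/5000
DF(0.5y) = 4811/5000 ≈ 0.962200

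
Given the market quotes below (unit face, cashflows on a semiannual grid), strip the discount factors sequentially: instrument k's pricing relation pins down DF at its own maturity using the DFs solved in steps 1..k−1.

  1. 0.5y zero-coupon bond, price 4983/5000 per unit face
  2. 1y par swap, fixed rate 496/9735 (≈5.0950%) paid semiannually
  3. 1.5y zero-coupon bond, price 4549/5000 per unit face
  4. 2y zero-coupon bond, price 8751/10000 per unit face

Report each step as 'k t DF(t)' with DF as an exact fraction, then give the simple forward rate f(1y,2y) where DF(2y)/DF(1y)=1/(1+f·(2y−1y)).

1 1/2 4983/5000
2 1 594/625
3 3/2 4549/5000
4 2 8751/10000
f(1y,2y) = ((594/625)/(8751/10000) − 1)/(1) = 251/2917 ≈ 8.6047%

step 1 [0.5y] zero: DF = P = 4983/5000 ≈ 0.996600
step 2 [1y] swap r/2=248/9735: DF=(1 − 248/9735·(0.996600))/(1+248/9735) = 594/625 ≈ 0.950400
step 3 [1.5y] zero: DF = P = 4549/5000 ≈ 0.909800
step 4 [2y] zero: DF = P = 8751/10000 ≈ 0.875100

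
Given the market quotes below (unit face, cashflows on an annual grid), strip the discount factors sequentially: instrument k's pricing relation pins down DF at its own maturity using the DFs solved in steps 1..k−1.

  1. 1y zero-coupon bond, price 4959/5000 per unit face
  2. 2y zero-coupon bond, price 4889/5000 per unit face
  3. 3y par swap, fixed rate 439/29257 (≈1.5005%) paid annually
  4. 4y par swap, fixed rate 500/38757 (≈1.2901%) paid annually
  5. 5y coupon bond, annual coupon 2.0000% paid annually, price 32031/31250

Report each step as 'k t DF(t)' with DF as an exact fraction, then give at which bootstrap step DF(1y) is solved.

1 1 4959/5000
2 2 4889/5000
3 3 9561/10000
4 4 19/20
5 5 9289/10000
DF(1y) is solved at step 1

step 1 [1y] zero: DF = P = 4959/5000 ≈ 0.991800
step 2 [2y] zero: DF = P = 4889/5000 ≈ 0.977800
step 3 [3y] swap r/1=439/29257: DF=(1 − 439/29257·(0.991800+0.977800))/(1+439/29257) = 9561/10000 ≈ 0.956100
step 4 [4y] swap r/1=500/38757: DF=(1 − 500/38757·(0.991800+0.977800+0.956100))/(1+500/38757) = 19/20 ≈ 0.950000
step 5 [5y] bond c/1=1/50: DF=(32031/31250 − 1/50·(0.991800+0.977800+0.956100+0.950000))/(1+1/50) = 9289/10000 ≈ 0.928900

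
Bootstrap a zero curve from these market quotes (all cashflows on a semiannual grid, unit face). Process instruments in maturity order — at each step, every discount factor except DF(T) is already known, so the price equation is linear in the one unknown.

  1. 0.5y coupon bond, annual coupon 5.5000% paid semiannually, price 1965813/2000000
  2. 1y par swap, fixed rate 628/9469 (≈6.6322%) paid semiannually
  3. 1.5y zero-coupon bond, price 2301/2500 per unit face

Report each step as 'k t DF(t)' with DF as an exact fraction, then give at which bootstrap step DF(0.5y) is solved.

step 1 [0.5y] bond c/2=11/400: DF=(1965813/2000000 − 11/400·(0))/(1+11/400) = 4783/5000 ≈ 0.956600
step 2 [1y] swap r/2=314/9469: DF=(1 − 314/9469·(0.956600))/(1+314/9469) = 2343/2500 ≈ 0.937200
step 3 [1.5y] zero: DF = P = 2301/2500 ≈ 0.920400

1 1/2 4783/5000
2 1 2343/2500
3 3/2 2301/2500
DF(0.5y) is solved at step 1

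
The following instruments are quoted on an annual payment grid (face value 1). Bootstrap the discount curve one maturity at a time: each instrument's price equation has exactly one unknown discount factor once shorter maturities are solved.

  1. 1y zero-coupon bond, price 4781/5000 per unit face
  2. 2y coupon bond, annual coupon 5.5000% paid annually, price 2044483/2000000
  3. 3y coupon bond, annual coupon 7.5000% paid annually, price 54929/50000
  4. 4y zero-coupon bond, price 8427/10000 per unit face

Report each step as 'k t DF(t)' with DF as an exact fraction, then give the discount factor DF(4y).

step 1 [1y] zero: DF = P = 4781/5000 ≈ 0.956200
step 2 [2y] bond c/1=11/200: DF=(2044483/2000000 − 11/200·(0.956200))/(1+11/200) = 9191/10000 ≈ 0.919100
step 3 [3y] bond c/1=3/40: DF=(54929/50000 − 3/40·(0.956200+0.919100))/(1+3/40) = 8911/10000 ≈ 0.891100
step 4 [4y] zero: DF = P = 8427/10000 ≈ 0.842700

1 1 4781/5000
2 2 9191/10000
3 3 8911/10000
4 4 8427/10000
DF(4y) = 8427/10000 ≈ 0.842700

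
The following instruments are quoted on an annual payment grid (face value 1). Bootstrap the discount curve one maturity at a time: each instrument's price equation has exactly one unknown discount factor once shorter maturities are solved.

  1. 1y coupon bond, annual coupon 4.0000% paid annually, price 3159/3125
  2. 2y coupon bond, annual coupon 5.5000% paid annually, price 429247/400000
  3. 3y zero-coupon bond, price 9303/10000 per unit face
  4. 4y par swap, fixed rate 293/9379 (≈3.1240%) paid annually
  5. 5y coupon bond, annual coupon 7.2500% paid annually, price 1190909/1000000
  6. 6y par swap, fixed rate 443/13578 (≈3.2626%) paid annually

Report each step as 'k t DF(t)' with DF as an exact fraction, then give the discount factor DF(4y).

1 1 243/250
2 2 1933/2000
3 3 9303/10000
4 4 2207/2500
5 5 1071/1250
6 6 2057/2500
DF(4y) = 2207/2500 ≈ 0.882800

step 1 [1y] bond c/1=1/25: DF=(3159/3125 − 1/25·(0))/(1+1/25) = 243/250 ≈ 0.972000
step 2 [2y] bond c/1=11/200: DF=(429247/400000 − 11/200·(0.972000))/(1+11/200) = 1933/2000 ≈ 0.966500
step 3 [3y] zero: DF = P = 9303/10000 ≈ 0.930300
step 4 [4y] swap r/1=293/9379: DF=(1 − 293/9379·(0.972000+0.966500+0.930300))/(1+293/9379) = 2207/2500 ≈ 0.882800
step 5 [5y] bond c/1=29/400: DF=(1190909/1000000 − 29/400·(0.972000+0.966500+0.930300+0.882800))/(1+29/400) = 1071/1250 ≈ 0.856800
step 6 [6y] swap r/1=443/13578: DF=(1 − 443/13578·(0.972000+0.966500+0.930300+0.882800+0.856800))/(1+443/13578) = 2057/2500 ≈ 0.822800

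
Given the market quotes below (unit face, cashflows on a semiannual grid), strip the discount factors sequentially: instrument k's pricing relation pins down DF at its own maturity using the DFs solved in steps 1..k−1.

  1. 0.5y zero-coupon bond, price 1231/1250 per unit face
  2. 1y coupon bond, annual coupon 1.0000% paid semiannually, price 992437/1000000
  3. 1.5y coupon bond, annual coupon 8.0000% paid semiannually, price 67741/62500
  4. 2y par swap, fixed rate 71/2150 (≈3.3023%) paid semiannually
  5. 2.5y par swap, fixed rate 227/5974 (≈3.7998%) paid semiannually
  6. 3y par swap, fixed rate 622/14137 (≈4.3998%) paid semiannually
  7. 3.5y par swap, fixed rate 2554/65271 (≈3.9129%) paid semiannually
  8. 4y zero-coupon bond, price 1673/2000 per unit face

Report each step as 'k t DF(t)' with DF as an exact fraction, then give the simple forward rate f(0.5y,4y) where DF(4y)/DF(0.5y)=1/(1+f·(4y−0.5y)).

step 1 [0.5y] zero: DF = P = 1231/1250 ≈ 0.984800
step 2 [1y] bond c/2=1/200: DF=(992437/1000000 − 1/200·(0.984800))/(1+1/200) = 4913/5000 ≈ 0.982600
step 3 [1.5y] bond c/2=1/25: DF=(67741/62500 − 1/25·(0.984800+0.982600))/(1+1/25) = 1933/2000 ≈ 0.966500
step 4 [2y] swap r/2=71/4300: DF=(1 − 71/4300·(0.984800+0.982600+0.966500))/(1+71/4300) = 9361/10000 ≈ 0.936100
step 5 [2.5y] swap r/2=227/11948: DF=(1 − 227/11948·(0.984800+0.982600+0.966500+0.936100))/(1+227/11948) = 2273/2500 ≈ 0.909200
step 6 [3y] swap r/2=311/14137: DF=(1 − 311/14137·(0.984800+0.982600+0.966500+0.936100+0.909200))/(1+311/14137) = 2189/2500 ≈ 0.875600
step 7 [3.5y] swap r/2=1277/65271: DF=(1 − 1277/65271·(0.984800+0.982600+0.966500+0.936100+0.909200+0.875600))/(1+1277/65271) = 8723/10000 ≈ 0.872300
step 8 [4y] zero: DF = P = 1673/2000 ≈ 0.836500

1 1/2 1231/1250
2 1 4913/5000
3 3/2 1933/2000
4 2 9361/10000
5 5/2 2273/2500
6 3 2189/2500
7 7/2 8723/10000
8 4 1673/2000
f(0.5y,4y) = ((1231/1250)/(1673/2000) − 1)/(7/2) = 2966/58555 ≈ 5.0653%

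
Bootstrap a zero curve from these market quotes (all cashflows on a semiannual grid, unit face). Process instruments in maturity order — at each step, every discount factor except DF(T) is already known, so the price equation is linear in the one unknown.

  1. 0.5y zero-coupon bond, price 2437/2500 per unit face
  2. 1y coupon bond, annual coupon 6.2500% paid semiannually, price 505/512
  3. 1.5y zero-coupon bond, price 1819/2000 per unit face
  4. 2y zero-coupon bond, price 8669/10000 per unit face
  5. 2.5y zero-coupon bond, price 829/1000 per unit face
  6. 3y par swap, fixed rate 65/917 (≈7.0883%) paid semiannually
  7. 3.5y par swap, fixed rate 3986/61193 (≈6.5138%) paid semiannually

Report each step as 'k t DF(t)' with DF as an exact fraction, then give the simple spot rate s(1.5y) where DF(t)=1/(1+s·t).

1 1/2 2437/2500
2 1 9269/10000
3 3/2 1819/2000
4 2 8669/10000
5 5/2 829/1000
6 3 1623/2000
7 7/2 8007/10000
s(1.5y) = (1/(1819/2000) − 1)/(3/2) = 362/5457 ≈ 6.6337%

step 1 [0.5y] zero: DF = P = 2437/2500 ≈ 0.974800
step 2 [1y] bond c/2=1/32: DF=(505/512 − 1/32·(0.974800))/(1+1/32) = 9269/10000 ≈ 0.926900
step 3 [1.5y] zero: DF = P = 1819/2000 ≈ 0.909500
step 4 [2y] zero: DF = P = 8669/10000 ≈ 0.866900
step 5 [2.5y] zero: DF = P = 829/1000 ≈ 0.829000
step 6 [3y] swap r/2=65/1834: DF=(1 − 65/1834·(0.974800+0.926900+0.909500+0.866900+0.829000))/(1+65/1834) = 1623/2000 ≈ 0.811500
step 7 [3.5y] swap r/2=1993/61193: DF=(1 − 1993/61193·(0.974800+0.926900+0.909500+0.866900+0.829000+0.811500))/(1+1993/61193) = 8007/10000 ≈ 0.800700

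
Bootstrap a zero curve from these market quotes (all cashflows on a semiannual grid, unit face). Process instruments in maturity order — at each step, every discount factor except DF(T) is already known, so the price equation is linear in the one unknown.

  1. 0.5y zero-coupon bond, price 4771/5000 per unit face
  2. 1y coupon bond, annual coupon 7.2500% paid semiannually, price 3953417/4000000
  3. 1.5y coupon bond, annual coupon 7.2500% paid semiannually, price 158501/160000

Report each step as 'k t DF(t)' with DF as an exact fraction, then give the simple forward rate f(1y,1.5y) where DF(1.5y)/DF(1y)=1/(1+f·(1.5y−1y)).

1 1/2 4771/5000
2 1 2301/2500
3 3/2 1113/1250
f(1y,1.5y) = ((2301/2500)/(1113/1250) − 1)/(1/2) = 25/371 ≈ 6.7385%

step 1 [0.5y] zero: DF = P = 4771/5000 ≈ 0.954200
step 2 [1y] bond c/2=29/800: DF=(3953417/4000000 − 29/800·(0.954200))/(1+29/800) = 2301/2500 ≈ 0.920400
step 3 [1.5y] bond c/2=29/800: DF=(158501/160000 − 29/800·(0.954200+0.920400))/(1+29/800) = 1113/1250 ≈ 0.890400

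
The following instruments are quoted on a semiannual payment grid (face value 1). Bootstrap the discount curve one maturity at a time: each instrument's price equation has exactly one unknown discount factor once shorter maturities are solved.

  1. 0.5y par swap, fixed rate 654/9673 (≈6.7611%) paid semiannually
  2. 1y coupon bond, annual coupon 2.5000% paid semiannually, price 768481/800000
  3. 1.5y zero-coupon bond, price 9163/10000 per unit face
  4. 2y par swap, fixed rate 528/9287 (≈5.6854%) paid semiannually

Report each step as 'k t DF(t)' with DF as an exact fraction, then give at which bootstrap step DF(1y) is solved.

1 1/2 9673/10000
2 1 1171/1250
3 3/2 9163/10000
4 2 559/625
DF(1y) is solved at step 2

step 1 [0.5y] swap r/2=327/9673: DF=(1 − 327/9673·(0))/(1+327/9673) = 9673/10000 ≈ 0.967300
step 2 [1y] bond c/2=1/80: DF=(768481/800000 − 1/80·(0.967300))/(1+1/80) = 1171/1250 ≈ 0.936800
step 3 [1.5y] zero: DF = P = 9163/10000 ≈ 0.916300
step 4 [2y] swap r/2=264/9287: DF=(1 − 264/9287·(0.967300+0.936800+0.916300))/(1+264/9287) = 559/625 ≈ 0.894400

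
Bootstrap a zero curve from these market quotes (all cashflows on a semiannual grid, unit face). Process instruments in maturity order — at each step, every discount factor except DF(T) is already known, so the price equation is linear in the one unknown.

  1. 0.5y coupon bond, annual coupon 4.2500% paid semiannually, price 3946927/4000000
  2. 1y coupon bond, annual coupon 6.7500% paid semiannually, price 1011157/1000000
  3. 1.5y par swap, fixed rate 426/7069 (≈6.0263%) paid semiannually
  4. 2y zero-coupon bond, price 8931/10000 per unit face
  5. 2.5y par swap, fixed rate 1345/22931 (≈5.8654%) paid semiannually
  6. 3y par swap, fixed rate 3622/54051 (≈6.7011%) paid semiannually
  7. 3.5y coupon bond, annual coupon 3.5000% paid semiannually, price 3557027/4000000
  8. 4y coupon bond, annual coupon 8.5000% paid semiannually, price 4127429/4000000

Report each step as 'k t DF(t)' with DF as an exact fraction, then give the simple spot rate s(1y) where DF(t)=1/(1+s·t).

step 1 [0.5y] bond c/2=17/800: DF=(3946927/4000000 − 17/800·(0))/(1+17/800) = 4831/5000 ≈ 0.966200
step 2 [1y] bond c/2=27/800: DF=(1011157/1000000 − 27/800·(0.966200))/(1+27/800) = 4733/5000 ≈ 0.946600
step 3 [1.5y] swap r/2=213/7069: DF=(1 − 213/7069·(0.966200+0.946600))/(1+213/7069) = 2287/2500 ≈ 0.914800
step 4 [2y] zero: DF = P = 8931/10000 ≈ 0.893100
step 5 [2.5y] swap r/2=1345/45862: DF=(1 − 1345/45862·(0.966200+0.946600+0.914800+0.893100))/(1+1345/45862) = 1731/2000 ≈ 0.865500
step 6 [3y] swap r/2=1811/54051: DF=(1 − 1811/54051·(0.966200+0.946600+0.914800+0.893100+0.865500))/(1+1811/54051) = 8189/10000 ≈ 0.818900
step 7 [3.5y] bond c/2=7/400: DF=(3557027/4000000 − 7/400·(0.966200+0.946600+0.914800+0.893100+0.865500+0.818900))/(1+7/400) = 781/1000 ≈ 0.781000
step 8 [4y] bond c/2=17/400: DF=(4127429/4000000 − 17/400·(0.966200+0.946600+0.914800+0.893100+0.865500+0.818900+0.781000))/(1+17/400) = 461/625 ≈ 0.737600

1 1/2 4831/5000
2 1 4733/5000
3 3/2 2287/2500
4 2 8931/10000
5 5/2 1731/2000
6 3 8189/10000
7 7/2 781/1000
8 4 461/625
s(1y) = (1/(4733/5000) − 1)/(1) = 267/4733 ≈ 5.6412%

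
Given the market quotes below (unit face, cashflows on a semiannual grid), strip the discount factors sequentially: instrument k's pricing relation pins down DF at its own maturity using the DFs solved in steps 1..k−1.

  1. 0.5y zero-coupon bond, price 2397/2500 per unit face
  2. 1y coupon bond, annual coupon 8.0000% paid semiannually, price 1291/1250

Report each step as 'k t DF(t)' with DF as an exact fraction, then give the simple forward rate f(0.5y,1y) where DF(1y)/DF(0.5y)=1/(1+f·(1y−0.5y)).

1 1/2 2397/2500
2 1 4781/5000
f(0.5y,1y) = ((2397/2500)/(4781/5000) − 1)/(1/2) = 26/4781 ≈ 0.5438%

step 1 [0.5y] zero: DF = P = 2397/2500 ≈ 0.958800
step 2 [1y] bond c/2=1/25: DF=(1291/1250 − 1/25·(0.958800))/(1+1/25) = 4781/5000 ≈ 0.956200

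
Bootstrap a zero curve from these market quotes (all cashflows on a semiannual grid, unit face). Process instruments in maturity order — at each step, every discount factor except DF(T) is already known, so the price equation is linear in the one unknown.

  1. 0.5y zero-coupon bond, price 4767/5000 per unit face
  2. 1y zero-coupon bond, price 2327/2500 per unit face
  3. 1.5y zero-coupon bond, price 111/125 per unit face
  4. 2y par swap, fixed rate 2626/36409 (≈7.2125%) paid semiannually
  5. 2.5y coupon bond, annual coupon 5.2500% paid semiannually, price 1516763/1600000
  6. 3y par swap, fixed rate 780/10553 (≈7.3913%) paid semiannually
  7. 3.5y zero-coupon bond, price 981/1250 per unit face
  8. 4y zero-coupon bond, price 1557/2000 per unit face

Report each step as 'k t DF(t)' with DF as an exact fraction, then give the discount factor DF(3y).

step 1 [0.5y] zero: DF = P = 4767/5000 ≈ 0.953400
step 2 [1y] zero: DF = P = 2327/2500 ≈ 0.930800
step 3 [1.5y] zero: DF = P = 111/125 ≈ 0.888000
step 4 [2y] swap r/2=1313/36409: DF=(1 − 1313/36409·(0.953400+0.930800+0.888000))/(1+1313/36409) = 8687/10000 ≈ 0.868700
step 5 [2.5y] bond c/2=21/800: DF=(1516763/1600000 − 21/800·(0.953400+0.930800+0.888000+0.868700))/(1+21/800) = 4153/5000 ≈ 0.830600
step 6 [3y] swap r/2=390/10553: DF=(1 − 390/10553·(0.953400+0.930800+0.888000+0.868700+0.830600))/(1+390/10553) = 161/200 ≈ 0.805000
step 7 [3.5y] zero: DF = P = 981/1250 ≈ 0.784800
step 8 [4y] zero: DF = P = 1557/2000 ≈ 0.778500

1 1/2 4767/5000
2 1 2327/2500
3 3/2 111/125
4 2 8687/10000
5 5/2 4153/5000
6 3 161/200
7 7/2 981/1250
8 4 1557/2000
DF(3y) = 161/200 ≈ 0.805000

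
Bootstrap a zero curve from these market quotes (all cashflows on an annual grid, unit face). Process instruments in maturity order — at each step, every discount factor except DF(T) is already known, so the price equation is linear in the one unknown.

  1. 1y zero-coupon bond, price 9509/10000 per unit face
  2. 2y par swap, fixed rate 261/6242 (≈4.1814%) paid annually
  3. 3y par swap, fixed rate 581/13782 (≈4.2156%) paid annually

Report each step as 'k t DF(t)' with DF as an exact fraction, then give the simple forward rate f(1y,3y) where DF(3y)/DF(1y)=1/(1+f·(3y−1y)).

1 1 9509/10000
2 2 9217/10000
3 3 4419/5000
f(1y,3y) = ((9509/10000)/(4419/5000) − 1)/(2) = 671/17676 ≈ 3.7961%

step 1 [1y] zero: DF = P = 9509/10000 ≈ 0.950900
step 2 [2y] swap r/1=261/6242: DF=(1 − 261/6242·(0.950900))/(1+261/6242) = 9217/10000 ≈ 0.921700
step 3 [3y] swap r/1=581/13782: DF=(1 − 581/13782·(0.950900+0.921700))/(1+581/13782) = 4419/5000 ≈ 0.883800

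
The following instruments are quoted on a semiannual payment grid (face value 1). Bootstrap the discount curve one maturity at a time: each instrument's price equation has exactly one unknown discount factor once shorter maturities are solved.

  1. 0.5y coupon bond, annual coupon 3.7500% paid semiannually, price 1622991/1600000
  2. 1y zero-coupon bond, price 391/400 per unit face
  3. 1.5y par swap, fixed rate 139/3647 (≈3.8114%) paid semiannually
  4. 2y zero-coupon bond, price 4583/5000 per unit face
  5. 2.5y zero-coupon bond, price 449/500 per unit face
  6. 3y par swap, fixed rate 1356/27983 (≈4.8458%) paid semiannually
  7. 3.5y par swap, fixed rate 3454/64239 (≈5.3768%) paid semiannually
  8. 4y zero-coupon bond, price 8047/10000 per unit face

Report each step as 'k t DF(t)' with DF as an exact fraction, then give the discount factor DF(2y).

step 1 [0.5y] bond c/2=3/160: DF=(1622991/1600000 − 3/160·(0))/(1+3/160) = 9957/10000 ≈ 0.995700
step 2 [1y] zero: DF = P = 391/400 ≈ 0.977500
step 3 [1.5y] swap r/2=139/7294: DF=(1 − 139/7294·(0.995700+0.977500))/(1+139/7294) = 2361/2500 ≈ 0.944400
step 4 [2y] zero: DF = P = 4583/5000 ≈ 0.916600
step 5 [2.5y] zero: DF = P = 449/500 ≈ 0.898000
step 6 [3y] swap r/2=678/27983: DF=(1 − 678/27983·(0.995700+0.977500+0.944400+0.916600+0.898000))/(1+678/27983) = 2161/2500 ≈ 0.864400
step 7 [3.5y] swap r/2=1727/64239: DF=(1 − 1727/64239·(0.995700+0.977500+0.944400+0.916600+0.898000+0.864400))/(1+1727/64239) = 8273/10000 ≈ 0.827300
step 8 [4y] zero: DF = P = 8047/10000 ≈ 0.804700

1 1/2 9957/10000
2 1 391/400
3 3/2 2361/2500
4 2 4583/5000
5 5/2 449/500
6 3 2161/2500
7 7/2 8273/10000
8 4 8047/10000
DF(2y) = 4583/5000 ≈ 0.916600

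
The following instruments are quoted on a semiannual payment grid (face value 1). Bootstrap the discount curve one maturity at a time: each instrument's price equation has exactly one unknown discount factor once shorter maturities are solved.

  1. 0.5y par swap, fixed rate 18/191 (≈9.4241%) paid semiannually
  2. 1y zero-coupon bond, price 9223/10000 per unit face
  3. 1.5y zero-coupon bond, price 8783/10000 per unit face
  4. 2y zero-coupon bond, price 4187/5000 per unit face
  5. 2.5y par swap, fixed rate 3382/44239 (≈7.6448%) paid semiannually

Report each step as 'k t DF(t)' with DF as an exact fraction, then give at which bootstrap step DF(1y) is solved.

step 1 [0.5y] swap r/2=9/191: DF=(1 − 9/191·(0))/(1+9/191) = 191/200 ≈ 0.955000
step 2 [1y] zero: DF = P = 9223/10000 ≈ 0.922300
step 3 [1.5y] zero: DF = P = 8783/10000 ≈ 0.878300
step 4 [2y] zero: DF = P = 4187/5000 ≈ 0.837400
step 5 [2.5y] swap r/2=1691/44239: DF=(1 − 1691/44239·(0.955000+0.922300+0.878300+0.837400))/(1+1691/44239) = 8309/10000 ≈ 0.830900

1 1/2 191/200
2 1 9223/10000
3 3/2 8783/10000
4 2 4187/5000
5 5/2 8309/10000
DF(1y) is solved at step 2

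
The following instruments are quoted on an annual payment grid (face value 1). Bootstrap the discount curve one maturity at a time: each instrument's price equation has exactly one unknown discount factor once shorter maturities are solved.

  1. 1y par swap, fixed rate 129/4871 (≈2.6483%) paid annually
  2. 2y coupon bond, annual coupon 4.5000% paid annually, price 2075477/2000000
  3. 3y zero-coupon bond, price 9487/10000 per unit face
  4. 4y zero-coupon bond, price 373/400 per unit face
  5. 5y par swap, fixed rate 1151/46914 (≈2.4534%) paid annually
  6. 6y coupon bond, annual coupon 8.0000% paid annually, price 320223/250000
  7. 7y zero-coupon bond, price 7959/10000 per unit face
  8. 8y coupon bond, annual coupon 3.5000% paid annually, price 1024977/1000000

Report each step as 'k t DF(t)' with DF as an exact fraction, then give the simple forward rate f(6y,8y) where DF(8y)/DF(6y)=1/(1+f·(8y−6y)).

step 1 [1y] swap r/1=129/4871: DF=(1 − 129/4871·(0))/(1+129/4871) = 4871/5000 ≈ 0.974200
step 2 [2y] bond c/1=9/200: DF=(2075477/2000000 − 9/200·(0.974200))/(1+9/200) = 9511/10000 ≈ 0.951100
step 3 [3y] zero: DF = P = 9487/10000 ≈ 0.948700
step 4 [4y] zero: DF = P = 373/400 ≈ 0.932500
step 5 [5y] swap r/1=1151/46914: DF=(1 − 1151/46914·(0.974200+0.951100+0.948700+0.932500))/(1+1151/46914) = 8849/10000 ≈ 0.884900
step 6 [6y] bond c/1=2/25: DF=(320223/250000 − 2/25·(0.974200+0.951100+0.948700+0.932500+0.884900))/(1+2/25) = 1677/2000 ≈ 0.838500
step 7 [7y] zero: DF = P = 7959/10000 ≈ 0.795900
step 8 [8y] bond c/1=7/200: DF=(1024977/1000000 − 7/200·(0.974200+0.951100+0.948700+0.932500+0.884900+0.838500+0.795900))/(1+7/200) = 1941/2500 ≈ 0.776400

1 1 4871/5000
2 2 9511/10000
3 3 9487/10000
4 4 373/400
5 5 8849/10000
6 6 1677/2000
7 7 7959/10000
8 8 1941/2500
f(6y,8y) = ((1677/2000)/(1941/2500) − 1)/(2) = 207/5176 ≈ 3.9992%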